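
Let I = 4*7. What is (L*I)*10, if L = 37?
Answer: 10360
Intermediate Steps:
I = 28
(L*I)*10 = (37*28)*10 = 1036*10 = 10360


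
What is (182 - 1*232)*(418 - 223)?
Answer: -9750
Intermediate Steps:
(182 - 1*232)*(418 - 223) = (182 - 232)*195 = -50*195 = -9750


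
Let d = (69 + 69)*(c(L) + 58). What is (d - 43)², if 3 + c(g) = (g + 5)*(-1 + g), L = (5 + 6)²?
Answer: 4385284127449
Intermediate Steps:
L = 121 (L = 11² = 121)
c(g) = -3 + (-1 + g)*(5 + g) (c(g) = -3 + (g + 5)*(-1 + g) = -3 + (5 + g)*(-1 + g) = -3 + (-1 + g)*(5 + g))
d = 2094150 (d = (69 + 69)*((-8 + 121² + 4*121) + 58) = 138*((-8 + 14641 + 484) + 58) = 138*(15117 + 58) = 138*15175 = 2094150)
(d - 43)² = (2094150 - 43)² = 2094107² = 4385284127449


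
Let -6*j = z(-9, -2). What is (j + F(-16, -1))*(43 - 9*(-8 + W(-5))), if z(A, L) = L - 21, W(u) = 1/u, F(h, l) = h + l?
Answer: -23068/15 ≈ -1537.9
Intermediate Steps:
z(A, L) = -21 + L
j = 23/6 (j = -(-21 - 2)/6 = -⅙*(-23) = 23/6 ≈ 3.8333)
(j + F(-16, -1))*(43 - 9*(-8 + W(-5))) = (23/6 + (-16 - 1))*(43 - 9*(-8 + 1/(-5))) = (23/6 - 17)*(43 - 9*(-8 - ⅕)) = -79*(43 - 9*(-41/5))/6 = -79*(43 + 369/5)/6 = -79/6*584/5 = -23068/15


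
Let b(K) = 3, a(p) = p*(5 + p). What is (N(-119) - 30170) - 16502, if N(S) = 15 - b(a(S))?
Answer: -46660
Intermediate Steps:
N(S) = 12 (N(S) = 15 - 1*3 = 15 - 3 = 12)
(N(-119) - 30170) - 16502 = (12 - 30170) - 16502 = -30158 - 16502 = -46660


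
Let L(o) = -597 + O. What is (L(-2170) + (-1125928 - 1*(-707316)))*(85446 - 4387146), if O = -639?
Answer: 1806060141600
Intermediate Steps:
L(o) = -1236 (L(o) = -597 - 639 = -1236)
(L(-2170) + (-1125928 - 1*(-707316)))*(85446 - 4387146) = (-1236 + (-1125928 - 1*(-707316)))*(85446 - 4387146) = (-1236 + (-1125928 + 707316))*(-4301700) = (-1236 - 418612)*(-4301700) = -419848*(-4301700) = 1806060141600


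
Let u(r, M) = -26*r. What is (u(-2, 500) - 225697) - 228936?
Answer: -454581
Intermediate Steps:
(u(-2, 500) - 225697) - 228936 = (-26*(-2) - 225697) - 228936 = (52 - 225697) - 228936 = -225645 - 228936 = -454581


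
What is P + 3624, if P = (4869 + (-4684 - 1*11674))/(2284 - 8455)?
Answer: 22375193/6171 ≈ 3625.9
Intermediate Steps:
P = 11489/6171 (P = (4869 + (-4684 - 11674))/(-6171) = (4869 - 16358)*(-1/6171) = -11489*(-1/6171) = 11489/6171 ≈ 1.8618)
P + 3624 = 11489/6171 + 3624 = 22375193/6171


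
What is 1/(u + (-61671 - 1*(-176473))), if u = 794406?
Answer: 1/909208 ≈ 1.0999e-6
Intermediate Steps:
1/(u + (-61671 - 1*(-176473))) = 1/(794406 + (-61671 - 1*(-176473))) = 1/(794406 + (-61671 + 176473)) = 1/(794406 + 114802) = 1/909208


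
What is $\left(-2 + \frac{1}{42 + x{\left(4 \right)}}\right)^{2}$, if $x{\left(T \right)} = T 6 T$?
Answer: $\frac{75625}{19044} \approx 3.9711$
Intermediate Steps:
$x{\left(T \right)} = 6 T^{2}$ ($x{\left(T \right)} = 6 T T = 6 T^{2}$)
$\left(-2 + \frac{1}{42 + x{\left(4 \right)}}\right)^{2} = \left(-2 + \frac{1}{42 + 6 \cdot 4^{2}}\right)^{2} = \left(-2 + \frac{1}{42 + 6 \cdot 16}\right)^{2} = \left(-2 + \frac{1}{42 + 96}\right)^{2} = \left(-2 + \frac{1}{138}\right)^{2} = \left(- \frac{275}{138}\right)^{2} = \frac{75625}{19044}$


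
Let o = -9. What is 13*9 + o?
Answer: 108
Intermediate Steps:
13*9 + o = 13*9 - 9 = 117 - 9 = 108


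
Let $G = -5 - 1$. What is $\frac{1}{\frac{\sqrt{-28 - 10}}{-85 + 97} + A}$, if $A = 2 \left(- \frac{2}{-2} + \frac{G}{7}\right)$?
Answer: $\frac{1008}{1219} - \frac{294 i \sqrt{38}}{1219} \approx 0.82691 - 1.4867 i$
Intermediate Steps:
$G = -6$ ($G = -5 - 1 = -6$)
$A = \frac{2}{7}$ ($A = 2 \left(- \frac{2}{-2} - \frac{6}{7}\right) = 2 \left(\left(-2\right) \left(- \frac{1}{2}\right) - \frac{6}{7}\right) = 2 \left(1 - \frac{6}{7}\right) = 2 \cdot \frac{1}{7} = \frac{2}{7} \approx 0.28571$)
$\frac{1}{\frac{\sqrt{-28 - 10}}{-85 + 97} + A} = \frac{1}{\frac{\sqrt{-28 - 10}}{-85 + 97} + \frac{2}{7}} = \frac{1}{\frac{\sqrt{-38}}{12} + \frac{2}{7}} = \frac{1}{\frac{i \sqrt{38}}{12} + \frac{2}{7}} = \frac{1}{\frac{2}{7} + \frac{i \sqrt{38}}{12}}$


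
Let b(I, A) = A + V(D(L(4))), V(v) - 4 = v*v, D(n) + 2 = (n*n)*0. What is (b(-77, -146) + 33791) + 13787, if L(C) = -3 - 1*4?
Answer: 47440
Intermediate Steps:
L(C) = -7 (L(C) = -3 - 4 = -7)
D(n) = -2 (D(n) = -2 + (n*n)*0 = -2 + n²*0 = -2 + 0 = -2)
V(v) = 4 + v² (V(v) = 4 + v*v = 4 + v²)
b(I, A) = 8 + A (b(I, A) = A + (4 + (-2)²) = A + (4 + 4) = A + 8 = 8 + A)
(b(-77, -146) + 33791) + 13787 = ((8 - 146) + 33791) + 13787 = (-138 + 33791) + 13787 = 33653 + 13787 = 47440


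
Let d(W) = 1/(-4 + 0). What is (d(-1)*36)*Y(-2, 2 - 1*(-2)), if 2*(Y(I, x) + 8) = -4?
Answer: 90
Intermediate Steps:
Y(I, x) = -10 (Y(I, x) = -8 + (½)*(-4) = -8 - 2 = -10)
d(W) = -¼ (d(W) = 1/(-4) = -¼)
(d(-1)*36)*Y(-2, 2 - 1*(-2)) = -¼*36*(-10) = -9*(-10) = 90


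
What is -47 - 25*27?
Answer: -722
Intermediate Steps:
-47 - 25*27 = -47 - 675 = -722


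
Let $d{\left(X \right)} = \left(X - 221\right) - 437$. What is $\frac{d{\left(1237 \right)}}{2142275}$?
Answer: $\frac{579}{2142275} \approx 0.00027027$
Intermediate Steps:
$d{\left(X \right)} = -658 + X$ ($d{\left(X \right)} = \left(-221 + X\right) - 437 = -658 + X$)
$\frac{d{\left(1237 \right)}}{2142275} = \frac{-658 + 1237}{2142275} = 579 \cdot \frac{1}{2142275} = \frac{579}{2142275}$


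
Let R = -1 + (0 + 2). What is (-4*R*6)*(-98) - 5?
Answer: 2347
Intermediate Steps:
R = 1 (R = -1 + 2 = 1)
(-4*R*6)*(-98) - 5 = (-4*1*6)*(-98) - 5 = -4*6*(-98) - 5 = -24*(-98) - 5 = 2352 - 5 = 2347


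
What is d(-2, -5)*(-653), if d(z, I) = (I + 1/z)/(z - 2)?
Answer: -7183/8 ≈ -897.88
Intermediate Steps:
d(z, I) = (I + 1/z)/(-2 + z)
d(-2, -5)*(-653) = ((1 - 5*(-2))/((-2)*(-2 - 2)))*(-653) = -½*(1 + 10)/(-4)*(-653) = -½*(-¼)*11*(-653) = (11/8)*(-653) = -7183/8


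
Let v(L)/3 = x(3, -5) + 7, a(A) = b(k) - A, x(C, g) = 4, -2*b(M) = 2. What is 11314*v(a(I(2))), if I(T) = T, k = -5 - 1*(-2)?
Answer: 373362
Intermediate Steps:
k = -3 (k = -5 + 2 = -3)
b(M) = -1 (b(M) = -½*2 = -1)
a(A) = -1 - A
v(L) = 33 (v(L) = 3*(4 + 7) = 3*11 = 33)
11314*v(a(I(2))) = 11314*33 = 373362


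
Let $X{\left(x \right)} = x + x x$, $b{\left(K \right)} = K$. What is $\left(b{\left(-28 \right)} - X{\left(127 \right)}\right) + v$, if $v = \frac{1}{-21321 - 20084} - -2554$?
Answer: $- \frac{568490651}{41405} \approx -13730.0$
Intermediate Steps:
$X{\left(x \right)} = x + x^{2}$
$v = \frac{105748369}{41405}$ ($v = \frac{1}{-41405} + \left(-9925 + 12479\right) = - \frac{1}{41405} + 2554 = \frac{105748369}{41405} \approx 2554.0$)
$\left(b{\left(-28 \right)} - X{\left(127 \right)}\right) + v = \left(-28 - 127 \left(1 + 127\right)\right) + \frac{105748369}{41405} = \left(-28 - 127 \cdot 128\right) + \frac{105748369}{41405} = \left(-28 - 16256\right) + \frac{105748369}{41405} = -16284 + \frac{105748369}{41405} = - \frac{568490651}{41405}$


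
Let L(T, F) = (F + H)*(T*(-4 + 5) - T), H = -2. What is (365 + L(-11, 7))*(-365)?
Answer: -133225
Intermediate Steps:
L(T, F) = 0 (L(T, F) = (F - 2)*(T*(-4 + 5) - T) = (-2 + F)*(T*1 - T) = (-2 + F)*(T - T) = (-2 + F)*0 = 0)
(365 + L(-11, 7))*(-365) = (365 + 0)*(-365) = 365*(-365) = -133225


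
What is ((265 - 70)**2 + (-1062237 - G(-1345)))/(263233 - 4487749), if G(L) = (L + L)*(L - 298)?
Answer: 2721941/2112258 ≈ 1.2886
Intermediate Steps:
G(L) = 2*L*(-298 + L) (G(L) = (2*L)*(-298 + L) = 2*L*(-298 + L))
((265 - 70)**2 + (-1062237 - G(-1345)))/(263233 - 4487749) = ((265 - 70)**2 + (-1062237 - 2*(-1345)*(-298 - 1345)))/(263233 - 4487749) = (195**2 + (-1062237 - 2*(-1345)*(-1643)))/(-4224516) = (38025 + (-1062237 - 1*4419670))*(-1/4224516) = (38025 + (-1062237 - 4419670))*(-1/4224516) = (38025 - 5481907)*(-1/4224516) = -5443882*(-1/4224516) = 2721941/2112258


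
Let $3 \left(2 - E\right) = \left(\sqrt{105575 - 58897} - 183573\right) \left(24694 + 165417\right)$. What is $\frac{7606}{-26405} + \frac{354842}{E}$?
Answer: $- \frac{9262790282014900791202988}{32160120966960536480211415} + \frac{202378102386 \sqrt{46678}}{1217955726830544839243} \approx -0.28802$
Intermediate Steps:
$E = 11633082203 - \frac{190111 \sqrt{46678}}{3}$ ($E = 2 - \frac{\left(\sqrt{105575 - 58897} - 183573\right) \left(24694 + 165417\right)}{3} = 2 - \frac{\left(\sqrt{46678} - 183573\right) 190111}{3} = 2 - \frac{\left(-183573 + \sqrt{46678}\right) 190111}{3} = 2 - \frac{-34899246603 + 190111 \sqrt{46678}}{3} = 2 + \left(11633082201 - \frac{190111 \sqrt{46678}}{3}\right) = 11633082203 - \frac{190111 \sqrt{46678}}{3} \approx 1.1619 \cdot 10^{10}$)
$\frac{7606}{-26405} + \frac{354842}{E} = \frac{7606}{-26405} + \frac{354842}{11633082203 - \frac{190111 \sqrt{46678}}{3}} = 7606 \left(- \frac{1}{26405}\right) + \frac{354842}{11633082203 - \frac{190111 \sqrt{46678}}{3}} = - \frac{7606}{26405} + \frac{354842}{11633082203 - \frac{190111 \sqrt{46678}}{3}}$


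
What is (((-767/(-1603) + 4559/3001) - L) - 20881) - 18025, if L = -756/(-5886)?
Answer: -20399603790108/524355727 ≈ -38904.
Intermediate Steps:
L = 14/109 (L = -756*(-1/5886) = 14/109 ≈ 0.12844)
(((-767/(-1603) + 4559/3001) - L) - 20881) - 18025 = (((-767/(-1603) + 4559/3001) - 1*14/109) - 20881) - 18025 = (((-767*(-1/1603) + 4559*(1/3001)) - 14/109) - 20881) - 18025 = (((767/1603 + 4559/3001) - 14/109) - 20881) - 18025 = ((9609844/4810603 - 14/109) - 20881) - 18025 = (980124554/524355727 - 20881) - 18025 = -10948091810933/524355727 - 18025 = -20399603790108/524355727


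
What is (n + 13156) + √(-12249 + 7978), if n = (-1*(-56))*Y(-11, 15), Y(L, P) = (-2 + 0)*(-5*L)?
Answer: 6996 + I*√4271 ≈ 6996.0 + 65.353*I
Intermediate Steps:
Y(L, P) = 10*L (Y(L, P) = -(-10)*L = 10*L)
n = -6160 (n = (-1*(-56))*(10*(-11)) = 56*(-110) = -6160)
(n + 13156) + √(-12249 + 7978) = (-6160 + 13156) + √(-12249 + 7978) = 6996 + √(-4271) = 6996 + I*√4271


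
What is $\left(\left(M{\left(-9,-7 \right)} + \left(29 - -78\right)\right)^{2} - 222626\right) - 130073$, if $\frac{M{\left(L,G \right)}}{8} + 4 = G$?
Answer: $-352338$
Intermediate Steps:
$M{\left(L,G \right)} = -32 + 8 G$
$\left(\left(M{\left(-9,-7 \right)} + \left(29 - -78\right)\right)^{2} - 222626\right) - 130073 = \left(\left(\left(-32 + 8 \left(-7\right)\right) + \left(29 - -78\right)\right)^{2} - 222626\right) - 130073 = \left(\left(\left(-32 - 56\right) + \left(29 + 78\right)\right)^{2} - 222626\right) - 130073 = \left(\left(-88 + 107\right)^{2} - 222626\right) - 130073 = \left(19^{2} - 222626\right) - 130073 = \left(361 - 222626\right) - 130073 = -222265 - 130073 = -352338$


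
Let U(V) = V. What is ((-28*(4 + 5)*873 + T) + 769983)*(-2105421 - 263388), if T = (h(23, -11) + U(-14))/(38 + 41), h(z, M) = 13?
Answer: -102922315914348/79 ≈ -1.3028e+12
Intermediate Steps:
T = -1/79 (T = (13 - 14)/(38 + 41) = -1/79 ≈ -0.012658)
((-28*(4 + 5)*873 + T) + 769983)*(-2105421 - 263388) = ((-28*(4 + 5)*873 - 1/79) + 769983)*(-2105421 - 263388) = ((-28*9*873 - 1/79) + 769983)*(-2368809) = ((-252*873 - 1/79) + 769983)*(-2368809) = ((-219996 - 1/79) + 769983)*(-2368809) = (-17379685/79 + 769983)*(-2368809) = (43448972/79)*(-2368809) = -102922315914348/79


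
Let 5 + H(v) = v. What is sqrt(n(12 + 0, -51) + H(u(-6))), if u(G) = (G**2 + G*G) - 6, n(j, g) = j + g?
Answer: sqrt(22) ≈ 4.6904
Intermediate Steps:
n(j, g) = g + j
u(G) = -6 + 2*G**2 (u(G) = (G**2 + G**2) - 6 = 2*G**2 - 6 = -6 + 2*G**2)
H(v) = -5 + v
sqrt(n(12 + 0, -51) + H(u(-6))) = sqrt((-51 + (12 + 0)) + (-5 + (-6 + 2*(-6)**2))) = sqrt((-51 + 12) + (-5 + (-6 + 2*36))) = sqrt(-39 + (-5 + (-6 + 72))) = sqrt(-39 + (-5 + 66)) = sqrt(-39 + 61) = sqrt(22)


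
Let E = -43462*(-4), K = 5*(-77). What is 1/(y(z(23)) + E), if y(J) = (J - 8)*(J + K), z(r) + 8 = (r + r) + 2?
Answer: 1/162808 ≈ 6.1422e-6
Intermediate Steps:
z(r) = -6 + 2*r (z(r) = -8 + ((r + r) + 2) = -8 + (2*r + 2) = -8 + (2 + 2*r) = -6 + 2*r)
K = -385
y(J) = (-385 + J)*(-8 + J) (y(J) = (J - 8)*(J - 385) = (-8 + J)*(-385 + J) = (-385 + J)*(-8 + J))
E = 173848
1/(y(z(23)) + E) = 1/((3080 + (-6 + 2*23)**2 - 393*(-6 + 2*23)) + 173848) = 1/((3080 + (-6 + 46)**2 - 393*(-6 + 46)) + 173848) = 1/((3080 + 40**2 - 393*40) + 173848) = 1/((3080 + 1600 - 15720) + 173848) = 1/(-11040 + 173848) = 1/162808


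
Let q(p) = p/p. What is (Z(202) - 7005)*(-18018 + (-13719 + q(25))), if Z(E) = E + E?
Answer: 209489336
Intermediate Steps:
q(p) = 1
Z(E) = 2*E
(Z(202) - 7005)*(-18018 + (-13719 + q(25))) = (2*202 - 7005)*(-18018 + (-13719 + 1)) = (404 - 7005)*(-18018 - 13718) = -6601*(-31736) = 209489336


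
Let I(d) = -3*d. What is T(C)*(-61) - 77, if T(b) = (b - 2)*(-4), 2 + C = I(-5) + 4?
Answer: 3583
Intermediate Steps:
C = 17 (C = -2 + (-3*(-5) + 4) = -2 + (15 + 4) = -2 + 19 = 17)
T(b) = 8 - 4*b (T(b) = (-2 + b)*(-4) = 8 - 4*b)
T(C)*(-61) - 77 = (8 - 4*17)*(-61) - 77 = (8 - 68)*(-61) - 77 = -60*(-61) - 77 = 3660 - 77 = 3583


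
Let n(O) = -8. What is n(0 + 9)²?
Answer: 64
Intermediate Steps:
n(0 + 9)² = (-8)² = 64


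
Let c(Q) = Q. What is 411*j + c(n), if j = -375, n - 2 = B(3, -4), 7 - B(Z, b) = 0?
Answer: -154116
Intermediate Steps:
B(Z, b) = 7 (B(Z, b) = 7 - 1*0 = 7 + 0 = 7)
n = 9 (n = 2 + 7 = 9)
411*j + c(n) = 411*(-375) + 9 = -154125 + 9 = -154116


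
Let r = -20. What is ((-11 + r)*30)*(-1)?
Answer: 930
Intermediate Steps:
((-11 + r)*30)*(-1) = ((-11 - 20)*30)*(-1) = -31*30*(-1) = -930*(-1) = 930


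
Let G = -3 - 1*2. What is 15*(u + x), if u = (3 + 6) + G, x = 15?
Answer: 285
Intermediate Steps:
G = -5 (G = -3 - 2 = -5)
u = 4 (u = (3 + 6) - 5 = 9 - 5 = 4)
15*(u + x) = 15*(4 + 15) = 15*19 = 285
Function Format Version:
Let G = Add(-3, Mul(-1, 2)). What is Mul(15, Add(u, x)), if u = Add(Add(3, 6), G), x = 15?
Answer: 285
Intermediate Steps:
G = -5 (G = Add(-3, -2) = -5)
u = 4 (u = Add(Add(3, 6), -5) = Add(9, -5) = 4)
Mul(15, Add(u, x)) = Mul(15, Add(4, 15)) = Mul(15, 19) = 285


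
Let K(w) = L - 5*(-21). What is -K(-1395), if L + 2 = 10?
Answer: -113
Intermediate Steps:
L = 8 (L = -2 + 10 = 8)
K(w) = 113 (K(w) = 8 - 5*(-21) = 8 + 105 = 113)
-K(-1395) = -1*113 = -113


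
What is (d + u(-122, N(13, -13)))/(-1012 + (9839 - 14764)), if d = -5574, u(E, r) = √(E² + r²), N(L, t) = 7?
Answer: 1858/1979 - √14933/5937 ≈ 0.91827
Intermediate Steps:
(d + u(-122, N(13, -13)))/(-1012 + (9839 - 14764)) = (-5574 + √((-122)² + 7²))/(-1012 + (9839 - 14764)) = (-5574 + √(14884 + 49))/(-1012 - 4925) = (-5574 + √14933)/(-5937) = (-5574 + √14933)*(-1/5937) = 1858/1979 - √14933/5937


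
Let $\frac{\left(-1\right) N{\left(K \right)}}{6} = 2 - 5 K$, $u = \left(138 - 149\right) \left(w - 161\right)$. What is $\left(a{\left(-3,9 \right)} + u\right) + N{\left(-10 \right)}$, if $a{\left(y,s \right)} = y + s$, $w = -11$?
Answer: $1586$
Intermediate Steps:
$u = 1892$ ($u = \left(138 - 149\right) \left(-11 - 161\right) = \left(-11\right) \left(-172\right) = 1892$)
$N{\left(K \right)} = -12 + 30 K$ ($N{\left(K \right)} = - 6 \left(2 - 5 K\right) = -12 + 30 K$)
$a{\left(y,s \right)} = s + y$
$\left(a{\left(-3,9 \right)} + u\right) + N{\left(-10 \right)} = \left(\left(9 - 3\right) + 1892\right) + \left(-12 + 30 \left(-10\right)\right) = \left(6 + 1892\right) - 312 = 1898 - 312 = 1586$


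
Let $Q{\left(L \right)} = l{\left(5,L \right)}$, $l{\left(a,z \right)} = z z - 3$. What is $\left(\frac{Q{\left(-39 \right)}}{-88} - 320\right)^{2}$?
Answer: $\frac{1819801}{16} \approx 1.1374 \cdot 10^{5}$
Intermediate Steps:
$l{\left(a,z \right)} = -3 + z^{2}$ ($l{\left(a,z \right)} = z^{2} - 3 = -3 + z^{2}$)
$Q{\left(L \right)} = -3 + L^{2}$
$\left(\frac{Q{\left(-39 \right)}}{-88} - 320\right)^{2} = \left(\frac{-3 + \left(-39\right)^{2}}{-88} - 320\right)^{2} = \left(\left(-3 + 1521\right) \left(- \frac{1}{88}\right) - 320\right)^{2} = \left(1518 \left(- \frac{1}{88}\right) - 320\right)^{2} = \left(- \frac{69}{4} - 320\right)^{2} = \left(- \frac{1349}{4}\right)^{2} = \frac{1819801}{16}$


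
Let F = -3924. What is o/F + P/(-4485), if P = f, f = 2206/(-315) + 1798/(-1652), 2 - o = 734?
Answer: 3422501317/18171112050 ≈ 0.18835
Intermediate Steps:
o = -732 (o = 2 - 1*734 = 2 - 734 = -732)
f = -300763/37170 (f = 2206*(-1/315) + 1798*(-1/1652) = -2206/315 - 899/826 = -300763/37170 ≈ -8.0916)
P = -300763/37170 ≈ -8.0916
o/F + P/(-4485) = -732/(-3924) - 300763/37170/(-4485) = -732*(-1/3924) - 300763/37170*(-1/4485) = 61/327 + 300763/166707450 = 3422501317/18171112050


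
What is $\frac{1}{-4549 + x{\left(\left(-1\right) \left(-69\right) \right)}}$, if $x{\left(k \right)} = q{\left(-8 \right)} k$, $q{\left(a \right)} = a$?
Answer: $- \frac{1}{5101} \approx -0.00019604$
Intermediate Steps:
$x{\left(k \right)} = - 8 k$
$\frac{1}{-4549 + x{\left(\left(-1\right) \left(-69\right) \right)}} = \frac{1}{-4549 - 8 \left(\left(-1\right) \left(-69\right)\right)} = \frac{1}{-4549 - 552} = \frac{1}{-5101} = - \frac{1}{5101}$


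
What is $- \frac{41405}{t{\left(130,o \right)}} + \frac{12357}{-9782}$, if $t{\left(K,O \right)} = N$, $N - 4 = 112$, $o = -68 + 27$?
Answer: $- \frac{203228561}{567356} \approx -358.2$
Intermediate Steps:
$o = -41$
$N = 116$ ($N = 4 + 112 = 116$)
$t{\left(K,O \right)} = 116$
$- \frac{41405}{t{\left(130,o \right)}} + \frac{12357}{-9782} = - \frac{41405}{116} + \frac{12357}{-9782} = \left(-41405\right) \frac{1}{116} + 12357 \left(- \frac{1}{9782}\right) = - \frac{41405}{116} - \frac{12357}{9782} = - \frac{203228561}{567356}$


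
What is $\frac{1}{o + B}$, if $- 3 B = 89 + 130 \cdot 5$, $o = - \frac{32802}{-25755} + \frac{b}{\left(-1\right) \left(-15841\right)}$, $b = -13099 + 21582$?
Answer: $- \frac{407984955}{99762197768} \approx -0.0040896$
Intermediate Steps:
$b = 8483$
$o = \frac{246032049}{135994985}$ ($o = - \frac{32802}{-25755} + \frac{8483}{\left(-1\right) \left(-15841\right)} = \left(-32802\right) \left(- \frac{1}{25755}\right) + \frac{8483}{15841} = \frac{10934}{8585} + 8483 \cdot \frac{1}{15841} = \frac{10934}{8585} + \frac{8483}{15841} = \frac{246032049}{135994985} \approx 1.8091$)
$B = - \frac{739}{3}$ ($B = - \frac{89 + 130 \cdot 5}{3} = - \frac{89 + 650}{3} = \left(- \frac{1}{3}\right) 739 = - \frac{739}{3} \approx -246.33$)
$\frac{1}{o + B} = \frac{1}{\frac{246032049}{135994985} - \frac{739}{3}} = \frac{1}{- \frac{99762197768}{407984955}} = - \frac{407984955}{99762197768}$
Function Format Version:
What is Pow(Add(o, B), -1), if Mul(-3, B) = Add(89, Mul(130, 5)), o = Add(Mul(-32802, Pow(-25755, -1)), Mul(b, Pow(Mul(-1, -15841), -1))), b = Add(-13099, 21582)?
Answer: Rational(-407984955, 99762197768) ≈ -0.0040896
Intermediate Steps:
b = 8483
o = Rational(246032049, 135994985) (o = Add(Mul(-32802, Pow(-25755, -1)), Mul(8483, Pow(Mul(-1, -15841), -1))) = Add(Mul(-32802, Rational(-1, 25755)), Mul(8483, Pow(15841, -1))) = Add(Rational(10934, 8585), Mul(8483, Rational(1, 15841))) = Add(Rational(10934, 8585), Rational(8483, 15841)) = Rational(246032049, 135994985) ≈ 1.8091)
B = Rational(-739, 3) (B = Mul(Rational(-1, 3), Add(89, Mul(130, 5))) = Mul(Rational(-1, 3), Add(89, 650)) = Mul(Rational(-1, 3), 739) = Rational(-739, 3) ≈ -246.33)
Pow(Add(o, B), -1) = Pow(Add(Rational(246032049, 135994985), Rational(-739, 3)), -1) = Pow(Rational(-99762197768, 407984955), -1) = Rational(-407984955, 99762197768)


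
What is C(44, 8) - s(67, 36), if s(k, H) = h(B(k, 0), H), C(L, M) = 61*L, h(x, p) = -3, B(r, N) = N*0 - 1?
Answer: 2687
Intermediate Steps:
B(r, N) = -1 (B(r, N) = 0 - 1 = -1)
s(k, H) = -3
C(44, 8) - s(67, 36) = 61*44 - 1*(-3) = 2684 + 3 = 2687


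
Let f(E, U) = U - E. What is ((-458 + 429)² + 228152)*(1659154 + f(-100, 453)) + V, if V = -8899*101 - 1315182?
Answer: 380059071070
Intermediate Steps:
V = -2213981 (V = -898799 - 1315182 = -2213981)
((-458 + 429)² + 228152)*(1659154 + f(-100, 453)) + V = ((-458 + 429)² + 228152)*(1659154 + (453 - 1*(-100))) - 2213981 = ((-29)² + 228152)*(1659154 + (453 + 100)) - 2213981 = (841 + 228152)*(1659154 + 553) - 2213981 = 228993*1659707 - 2213981 = 380061285051 - 2213981 = 380059071070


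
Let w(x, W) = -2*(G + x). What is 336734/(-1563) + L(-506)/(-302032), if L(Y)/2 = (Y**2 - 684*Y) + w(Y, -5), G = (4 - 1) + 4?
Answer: -25897463219/118019004 ≈ -219.43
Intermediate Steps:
G = 7 (G = 3 + 4 = 7)
w(x, W) = -14 - 2*x (w(x, W) = -2*(7 + x) = -14 - 2*x)
L(Y) = -28 - 1372*Y + 2*Y**2 (L(Y) = 2*((Y**2 - 684*Y) + (-14 - 2*Y)) = 2*(-14 + Y**2 - 686*Y) = -28 - 1372*Y + 2*Y**2)
336734/(-1563) + L(-506)/(-302032) = 336734/(-1563) + (-28 - 1372*(-506) + 2*(-506)**2)/(-302032) = 336734*(-1/1563) + (-28 + 694232 + 2*256036)*(-1/302032) = -336734/1563 + (-28 + 694232 + 512072)*(-1/302032) = -336734/1563 + 1206276*(-1/302032) = -336734/1563 - 301569/75508 = -25897463219/118019004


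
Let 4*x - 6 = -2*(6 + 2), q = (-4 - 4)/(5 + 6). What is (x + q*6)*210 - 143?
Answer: -17428/11 ≈ -1584.4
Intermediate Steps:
q = -8/11 ≈ -0.72727
x = -5/2 (x = 3/2 + (-2*(6 + 2))/4 = 3/2 + (-2*8)/4 = 3/2 + (¼)*(-16) = 3/2 - 4 = -5/2 ≈ -2.5000)
(x + q*6)*210 - 143 = (-5/2 - 8/11*6)*210 - 143 = (-5/2 - 48/11)*210 - 143 = -151/22*210 - 143 = -15855/11 - 143 = -17428/11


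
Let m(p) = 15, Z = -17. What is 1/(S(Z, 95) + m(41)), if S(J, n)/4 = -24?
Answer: -1/81 ≈ -0.012346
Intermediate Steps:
S(J, n) = -96 (S(J, n) = 4*(-24) = -96)
1/(S(Z, 95) + m(41)) = 1/(-96 + 15) = 1/(-81) = -1/81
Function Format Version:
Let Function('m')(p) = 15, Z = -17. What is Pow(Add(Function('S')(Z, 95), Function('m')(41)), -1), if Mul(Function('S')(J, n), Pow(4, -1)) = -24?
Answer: Rational(-1, 81) ≈ -0.012346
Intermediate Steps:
Function('S')(J, n) = -96 (Function('S')(J, n) = Mul(4, -24) = -96)
Pow(Add(Function('S')(Z, 95), Function('m')(41)), -1) = Pow(Add(-96, 15), -1) = Pow(-81, -1) = Rational(-1, 81)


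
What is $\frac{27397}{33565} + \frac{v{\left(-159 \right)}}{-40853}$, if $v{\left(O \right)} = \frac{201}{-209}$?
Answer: $\frac{233929921534}{286587267505} \approx 0.81626$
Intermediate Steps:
$v{\left(O \right)} = - \frac{201}{209}$ ($v{\left(O \right)} = 201 \left(- \frac{1}{209}\right) = - \frac{201}{209}$)
$\frac{27397}{33565} + \frac{v{\left(-159 \right)}}{-40853} = \frac{27397}{33565} - \frac{201}{209 \left(-40853\right)} = 27397 \cdot \frac{1}{33565} - - \frac{201}{8538277} = \frac{27397}{33565} + \frac{201}{8538277} = \frac{233929921534}{286587267505}$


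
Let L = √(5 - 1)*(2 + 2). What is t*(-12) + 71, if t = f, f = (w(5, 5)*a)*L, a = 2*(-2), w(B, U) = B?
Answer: 1991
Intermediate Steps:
L = 8 (L = √4*4 = 2*4 = 8)
a = -4
f = -160 (f = (5*(-4))*8 = -20*8 = -160)
t = -160
t*(-12) + 71 = -160*(-12) + 71 = 1920 + 71 = 1991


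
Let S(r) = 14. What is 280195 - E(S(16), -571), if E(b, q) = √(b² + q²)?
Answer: 280195 - √326237 ≈ 2.7962e+5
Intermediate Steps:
280195 - E(S(16), -571) = 280195 - √(14² + (-571)²) = 280195 - √(196 + 326041) = 280195 - √326237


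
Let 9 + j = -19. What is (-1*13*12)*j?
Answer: 4368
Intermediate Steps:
j = -28 (j = -9 - 19 = -28)
(-1*13*12)*j = (-1*13*12)*(-28) = -13*12*(-28) = -156*(-28) = 4368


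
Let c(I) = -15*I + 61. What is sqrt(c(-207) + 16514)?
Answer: 4*sqrt(1230) ≈ 140.29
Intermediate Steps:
c(I) = 61 - 15*I
sqrt(c(-207) + 16514) = sqrt((61 - 15*(-207)) + 16514) = sqrt((61 + 3105) + 16514) = sqrt(3166 + 16514) = sqrt(19680) = 4*sqrt(1230)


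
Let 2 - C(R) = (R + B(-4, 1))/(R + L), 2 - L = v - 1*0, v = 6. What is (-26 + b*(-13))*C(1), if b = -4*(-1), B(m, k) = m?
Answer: -78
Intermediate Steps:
L = -4 (L = 2 - (6 - 1*0) = 2 - (6 + 0) = 2 - 1*6 = 2 - 6 = -4)
b = 4
C(R) = 1 (C(R) = 2 - (R - 4)/(R - 4) = 2 - (-4 + R)/(-4 + R) = 2 - 1*1 = 2 - 1 = 1)
(-26 + b*(-13))*C(1) = (-26 + 4*(-13))*1 = (-26 - 52)*1 = -78*1 = -78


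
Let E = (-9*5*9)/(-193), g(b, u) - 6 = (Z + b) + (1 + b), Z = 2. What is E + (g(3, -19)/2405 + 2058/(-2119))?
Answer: 17151414/15131779 ≈ 1.1335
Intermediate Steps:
g(b, u) = 9 + 2*b (g(b, u) = 6 + ((2 + b) + (1 + b)) = 6 + (3 + 2*b) = 9 + 2*b)
E = 405/193 (E = -45*9*(-1/193) = -405*(-1/193) = 405/193 ≈ 2.0984)
E + (g(3, -19)/2405 + 2058/(-2119)) = 405/193 + ((9 + 2*3)/2405 + 2058/(-2119)) = 405/193 + ((9 + 6)*(1/2405) + 2058*(-1/2119)) = 405/193 + (15*(1/2405) - 2058/2119) = 405/193 + (3/481 - 2058/2119) = 405/193 - 75657/78403 = 17151414/15131779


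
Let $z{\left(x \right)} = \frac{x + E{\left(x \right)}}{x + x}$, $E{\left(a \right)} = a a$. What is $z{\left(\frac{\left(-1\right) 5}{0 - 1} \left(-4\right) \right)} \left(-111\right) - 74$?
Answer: $\frac{1961}{2} \approx 980.5$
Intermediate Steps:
$E{\left(a \right)} = a^{2}$
$z{\left(x \right)} = \frac{x + x^{2}}{2 x}$ ($z{\left(x \right)} = \frac{x + x^{2}}{x + x} = \frac{x + x^{2}}{2 x}$)
$z{\left(\frac{\left(-1\right) 5}{0 - 1} \left(-4\right) \right)} \left(-111\right) - 74 = \left(\frac{1}{2} + \frac{\frac{\left(-1\right) 5}{0 - 1} \left(-4\right)}{2}\right) \left(-111\right) - 74 = \left(\frac{1}{2} + \frac{- \frac{5}{-1} \left(-4\right)}{2}\right) \left(-111\right) - 74 = \left(\frac{1}{2} + \frac{\left(-5\right) \left(-1\right) \left(-4\right)}{2}\right) \left(-111\right) - 74 = \left(\frac{1}{2} + \frac{5 \left(-4\right)}{2}\right) \left(-111\right) - 74 = \left(\frac{1}{2} + \frac{1}{2} \left(-20\right)\right) \left(-111\right) - 74 = \left(\frac{1}{2} - 10\right) \left(-111\right) - 74 = \left(- \frac{19}{2}\right) \left(-111\right) - 74 = \frac{2109}{2} - 74 = \frac{1961}{2}$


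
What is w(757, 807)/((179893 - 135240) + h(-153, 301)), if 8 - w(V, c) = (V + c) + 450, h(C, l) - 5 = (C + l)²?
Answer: -1003/33281 ≈ -0.030137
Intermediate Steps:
h(C, l) = 5 + (C + l)²
w(V, c) = -442 - V - c (w(V, c) = 8 - ((V + c) + 450) = 8 - (450 + V + c) = 8 + (-450 - V - c) = -442 - V - c)
w(757, 807)/((179893 - 135240) + h(-153, 301)) = (-442 - 1*757 - 1*807)/((179893 - 135240) + (5 + (-153 + 301)²)) = (-442 - 757 - 807)/(44653 + (5 + 148²)) = -2006/(44653 + (5 + 21904)) = -2006/(44653 + 21909) = -2006/66562 = -2006*1/66562 = -1003/33281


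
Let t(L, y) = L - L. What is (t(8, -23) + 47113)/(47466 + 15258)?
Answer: 47113/62724 ≈ 0.75112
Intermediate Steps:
t(L, y) = 0
(t(8, -23) + 47113)/(47466 + 15258) = (0 + 47113)/(47466 + 15258) = 47113/62724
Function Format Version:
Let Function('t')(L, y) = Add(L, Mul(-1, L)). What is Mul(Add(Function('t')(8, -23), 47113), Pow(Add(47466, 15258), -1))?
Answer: Rational(47113, 62724) ≈ 0.75112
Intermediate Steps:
Function('t')(L, y) = 0
Mul(Add(Function('t')(8, -23), 47113), Pow(Add(47466, 15258), -1)) = Mul(Add(0, 47113), Pow(Add(47466, 15258), -1)) = Mul(47113, Pow(62724, -1)) = Mul(47113, Rational(1, 62724)) = Rational(47113, 62724)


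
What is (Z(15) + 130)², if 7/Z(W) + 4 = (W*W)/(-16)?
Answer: 1403101764/83521 ≈ 16799.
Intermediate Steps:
Z(W) = 7/(-4 - W²/16) (Z(W) = 7/(-4 + (W*W)/(-16)) = 7/(-4 + W²*(-1/16)) = 7/(-4 - W²/16))
(Z(15) + 130)² = (-112/(64 + 15²) + 130)² = (-112/(64 + 225) + 130)² = (-112/289 + 130)² = (37458/289)² = 1403101764/83521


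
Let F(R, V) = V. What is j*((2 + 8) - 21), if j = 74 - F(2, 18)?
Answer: -616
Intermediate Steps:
j = 56 (j = 74 - 1*18 = 74 - 18 = 56)
j*((2 + 8) - 21) = 56*((2 + 8) - 21) = 56*(10 - 21) = 56*(-11) = -616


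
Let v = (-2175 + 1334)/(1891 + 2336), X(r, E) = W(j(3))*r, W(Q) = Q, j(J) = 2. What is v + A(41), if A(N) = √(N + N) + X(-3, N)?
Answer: -26203/4227 + √82 ≈ 2.8564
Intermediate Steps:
X(r, E) = 2*r
A(N) = -6 + √2*√N (A(N) = √(N + N) + 2*(-3) = √(2*N) - 6 = √2*√N - 6 = -6 + √2*√N)
v = -841/4227 ≈ -0.19896
v + A(41) = -841/4227 + (-6 + √2*√41) = -841/4227 + (-6 + √82) = -26203/4227 + √82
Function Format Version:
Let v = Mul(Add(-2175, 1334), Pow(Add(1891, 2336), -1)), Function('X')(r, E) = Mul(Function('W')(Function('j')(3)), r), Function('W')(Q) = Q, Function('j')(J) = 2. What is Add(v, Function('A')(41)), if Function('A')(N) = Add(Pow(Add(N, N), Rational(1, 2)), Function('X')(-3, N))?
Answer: Add(Rational(-26203, 4227), Pow(82, Rational(1, 2))) ≈ 2.8564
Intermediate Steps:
Function('X')(r, E) = Mul(2, r)
Function('A')(N) = Add(-6, Mul(Pow(2, Rational(1, 2)), Pow(N, Rational(1, 2)))) (Function('A')(N) = Add(Pow(Add(N, N), Rational(1, 2)), Mul(2, -3)) = Add(Pow(Mul(2, N), Rational(1, 2)), -6) = Add(Mul(Pow(2, Rational(1, 2)), Pow(N, Rational(1, 2))), -6) = Add(-6, Mul(Pow(2, Rational(1, 2)), Pow(N, Rational(1, 2)))))
v = Rational(-841, 4227) (v = Mul(-841, Pow(4227, -1)) = Mul(-841, Rational(1, 4227)) = Rational(-841, 4227) ≈ -0.19896)
Add(v, Function('A')(41)) = Add(Rational(-841, 4227), Add(-6, Mul(Pow(2, Rational(1, 2)), Pow(41, Rational(1, 2))))) = Add(Rational(-841, 4227), Add(-6, Pow(82, Rational(1, 2)))) = Add(Rational(-26203, 4227), Pow(82, Rational(1, 2)))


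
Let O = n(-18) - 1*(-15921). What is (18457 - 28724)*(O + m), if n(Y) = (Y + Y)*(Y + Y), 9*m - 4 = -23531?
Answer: -1349350742/9 ≈ -1.4993e+8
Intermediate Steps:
m = -23527/9 (m = 4/9 + (⅑)*(-23531) = 4/9 - 23531/9 = -23527/9 ≈ -2614.1)
n(Y) = 4*Y² (n(Y) = (2*Y)*(2*Y) = 4*Y²)
O = 17217 (O = 4*(-18)² - 1*(-15921) = 4*324 + 15921 = 1296 + 15921 = 17217)
(18457 - 28724)*(O + m) = (18457 - 28724)*(17217 - 23527/9) = -10267*131426/9 = -1349350742/9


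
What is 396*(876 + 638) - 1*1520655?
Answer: -921111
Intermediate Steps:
396*(876 + 638) - 1*1520655 = 396*1514 - 1520655 = 599544 - 1520655 = -921111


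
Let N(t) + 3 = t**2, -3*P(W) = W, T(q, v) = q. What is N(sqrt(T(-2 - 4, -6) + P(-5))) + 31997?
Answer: 95969/3 ≈ 31990.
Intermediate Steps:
P(W) = -W/3
N(t) = -3 + t**2
N(sqrt(T(-2 - 4, -6) + P(-5))) + 31997 = (-3 + (sqrt((-2 - 4) - 1/3*(-5)))**2) + 31997 = (-3 + (sqrt(-6 + 5/3))**2) + 31997 = (-3 + (sqrt(-13/3))**2) + 31997 = (-3 + (I*sqrt(39)/3)**2) + 31997 = (-3 - 13/3) + 31997 = -22/3 + 31997 = 95969/3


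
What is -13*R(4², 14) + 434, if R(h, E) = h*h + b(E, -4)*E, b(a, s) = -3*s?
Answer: -5078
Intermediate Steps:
R(h, E) = h² + 12*E (R(h, E) = h*h + (-3*(-4))*E = h² + 12*E)
-13*R(4², 14) + 434 = -13*((4²)² + 12*14) + 434 = -13*(16² + 168) + 434 = -13*(256 + 168) + 434 = -13*424 + 434 = -5512 + 434 = -5078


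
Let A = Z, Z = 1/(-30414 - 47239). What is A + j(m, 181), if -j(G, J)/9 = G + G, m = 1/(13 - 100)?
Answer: 465889/2251937 ≈ 0.20688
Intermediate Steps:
m = -1/87 (m = 1/(-87) = -1/87 ≈ -0.011494)
j(G, J) = -18*G (j(G, J) = -9*(G + G) = -18*G)
Z = -1/77653 (Z = 1/(-77653) = -1/77653 ≈ -1.2878e-5)
A = -1/77653 ≈ -1.2878e-5
A + j(m, 181) = -1/77653 - 18*(-1/87) = -1/77653 + 6/29 = 465889/2251937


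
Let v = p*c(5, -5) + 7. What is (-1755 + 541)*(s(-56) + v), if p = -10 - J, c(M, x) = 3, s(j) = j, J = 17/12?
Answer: 202131/2 ≈ 1.0107e+5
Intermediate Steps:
J = 17/12 (J = 17*(1/12) = 17/12 ≈ 1.4167)
p = -137/12 (p = -10 - 1*17/12 = -10 - 17/12 = -137/12 ≈ -11.417)
v = -109/4 (v = -137/12*3 + 7 = -137/4 + 7 = -109/4 ≈ -27.250)
(-1755 + 541)*(s(-56) + v) = (-1755 + 541)*(-56 - 109/4) = -1214*(-333/4) = 202131/2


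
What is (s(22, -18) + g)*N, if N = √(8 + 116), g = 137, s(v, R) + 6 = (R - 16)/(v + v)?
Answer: 2865*√31/11 ≈ 1450.2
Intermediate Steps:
s(v, R) = -6 + (-16 + R)/(2*v) (s(v, R) = -6 + (R - 16)/(v + v) = -6 + (-16 + R)/((2*v)) = -6 + (-16 + R)*(1/(2*v)) = -6 + (-16 + R)/(2*v))
N = 2*√31 (N = √124 = 2*√31 ≈ 11.136)
(s(22, -18) + g)*N = ((½)*(-16 - 18 - 12*22)/22 + 137)*(2*√31) = ((½)*(1/22)*(-16 - 18 - 264) + 137)*(2*√31) = ((½)*(1/22)*(-298) + 137)*(2*√31) = (-149/22 + 137)*(2*√31) = 2865*(2*√31)/22 = 2865*√31/11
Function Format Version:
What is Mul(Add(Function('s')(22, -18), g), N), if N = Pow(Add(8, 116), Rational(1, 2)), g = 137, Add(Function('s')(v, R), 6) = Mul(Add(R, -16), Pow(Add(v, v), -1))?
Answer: Mul(Rational(2865, 11), Pow(31, Rational(1, 2))) ≈ 1450.2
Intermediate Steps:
Function('s')(v, R) = Add(-6, Mul(Rational(1, 2), Pow(v, -1), Add(-16, R))) (Function('s')(v, R) = Add(-6, Mul(Add(R, -16), Pow(Add(v, v), -1))) = Add(-6, Mul(Add(-16, R), Pow(Mul(2, v), -1))) = Add(-6, Mul(Add(-16, R), Mul(Rational(1, 2), Pow(v, -1)))) = Add(-6, Mul(Rational(1, 2), Pow(v, -1), Add(-16, R))))
N = Mul(2, Pow(31, Rational(1, 2))) (N = Pow(124, Rational(1, 2)) = Mul(2, Pow(31, Rational(1, 2))) ≈ 11.136)
Mul(Add(Function('s')(22, -18), g), N) = Mul(Add(Mul(Rational(1, 2), Pow(22, -1), Add(-16, -18, Mul(-12, 22))), 137), Mul(2, Pow(31, Rational(1, 2)))) = Mul(Add(Mul(Rational(1, 2), Rational(1, 22), Add(-16, -18, -264)), 137), Mul(2, Pow(31, Rational(1, 2)))) = Mul(Add(Mul(Rational(1, 2), Rational(1, 22), -298), 137), Mul(2, Pow(31, Rational(1, 2)))) = Mul(Add(Rational(-149, 22), 137), Mul(2, Pow(31, Rational(1, 2)))) = Mul(Rational(2865, 22), Mul(2, Pow(31, Rational(1, 2)))) = Mul(Rational(2865, 11), Pow(31, Rational(1, 2)))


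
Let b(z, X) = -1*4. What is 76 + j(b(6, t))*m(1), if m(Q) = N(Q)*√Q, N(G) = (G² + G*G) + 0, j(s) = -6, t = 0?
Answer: 64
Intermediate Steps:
b(z, X) = -4
N(G) = 2*G² (N(G) = (G² + G²) + 0 = 2*G² + 0 = 2*G²)
m(Q) = 2*Q^(5/2) (m(Q) = (2*Q²)*√Q = 2*Q^(5/2))
76 + j(b(6, t))*m(1) = 76 - 12*1^(5/2) = 76 - 12 = 64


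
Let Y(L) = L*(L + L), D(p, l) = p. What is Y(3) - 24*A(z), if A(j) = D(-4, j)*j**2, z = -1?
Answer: 114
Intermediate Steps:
Y(L) = 2*L**2 (Y(L) = L*(2*L) = 2*L**2)
A(j) = -4*j**2
Y(3) - 24*A(z) = 2*3**2 - (-96)*(-1)**2 = 2*9 - (-96) = 18 - 24*(-4) = 18 + 96 = 114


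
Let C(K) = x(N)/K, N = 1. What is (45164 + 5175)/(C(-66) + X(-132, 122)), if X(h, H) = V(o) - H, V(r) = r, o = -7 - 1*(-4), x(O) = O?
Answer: -3322374/8251 ≈ -402.66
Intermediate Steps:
o = -3 (o = -7 + 4 = -3)
X(h, H) = -3 - H
C(K) = 1/K
(45164 + 5175)/(C(-66) + X(-132, 122)) = (45164 + 5175)/(1/(-66) + (-3 - 1*122)) = 50339/(-1/66 + (-3 - 122)) = 50339/(-1/66 - 125) = 50339/(-8251/66) = 50339*(-66/8251) = -3322374/8251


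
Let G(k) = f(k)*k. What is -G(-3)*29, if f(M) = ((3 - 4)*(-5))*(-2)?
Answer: -870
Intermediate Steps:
f(M) = -10 (f(M) = -1*(-5)*(-2) = 5*(-2) = -10)
G(k) = -10*k
-G(-3)*29 = -(-10*(-3))*29 = -30*29 = -1*870 = -870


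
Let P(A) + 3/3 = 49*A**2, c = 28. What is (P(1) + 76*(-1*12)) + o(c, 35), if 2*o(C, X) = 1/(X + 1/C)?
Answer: -847570/981 ≈ -863.99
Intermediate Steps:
o(C, X) = 1/(2*(X + 1/C))
P(A) = -1 + 49*A**2
(P(1) + 76*(-1*12)) + o(c, 35) = ((-1 + 49*1**2) + 76*(-1*12)) + (1/2)*28/(1 + 28*35) = ((-1 + 49*1) + 76*(-12)) + (1/2)*28/(1 + 980) = ((-1 + 49) - 912) + (1/2)*28/981 = (48 - 912) + (1/2)*28*(1/981) = -864 + 14/981 = -847570/981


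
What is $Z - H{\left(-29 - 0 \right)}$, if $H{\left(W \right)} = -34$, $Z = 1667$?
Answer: $1701$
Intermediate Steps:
$Z - H{\left(-29 - 0 \right)} = 1667 - -34 = 1667 + 34 = 1701$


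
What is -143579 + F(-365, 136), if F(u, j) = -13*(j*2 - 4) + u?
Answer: -147428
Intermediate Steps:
F(u, j) = 52 + u - 26*j (F(u, j) = -13*(2*j - 4) + u = -13*(-4 + 2*j) + u = (52 - 26*j) + u = 52 + u - 26*j)
-143579 + F(-365, 136) = -143579 + (52 - 365 - 26*136) = -143579 + (52 - 365 - 3536) = -143579 - 3849 = -147428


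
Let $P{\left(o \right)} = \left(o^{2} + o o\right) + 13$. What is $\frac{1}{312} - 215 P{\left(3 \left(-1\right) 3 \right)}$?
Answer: $- \frac{11738999}{312} \approx -37625.0$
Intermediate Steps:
$P{\left(o \right)} = 13 + 2 o^{2}$ ($P{\left(o \right)} = \left(o^{2} + o^{2}\right) + 13 = 2 o^{2} + 13 = 13 + 2 o^{2}$)
$\frac{1}{312} - 215 P{\left(3 \left(-1\right) 3 \right)} = \frac{1}{312} - 215 \left(13 + 2 \left(3 \left(-1\right) 3\right)^{2}\right) = \frac{1}{312} - 215 \left(13 + 2 \left(\left(-3\right) 3\right)^{2}\right) = \frac{1}{312} - 215 \left(13 + 2 \left(-9\right)^{2}\right) = \frac{1}{312} - 215 \left(13 + 2 \cdot 81\right) = \frac{1}{312} - 215 \left(13 + 162\right) = \frac{1}{312} - 37625 = - \frac{11738999}{312}$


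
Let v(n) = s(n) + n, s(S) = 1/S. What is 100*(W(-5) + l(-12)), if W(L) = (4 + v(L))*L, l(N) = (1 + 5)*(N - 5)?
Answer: -9600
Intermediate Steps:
s(S) = 1/S
l(N) = -30 + 6*N (l(N) = 6*(-5 + N) = -30 + 6*N)
v(n) = n + 1/n (v(n) = 1/n + n = n + 1/n)
W(L) = L*(4 + L + 1/L) (W(L) = (4 + (L + 1/L))*L = (4 + L + 1/L)*L = L*(4 + L + 1/L))
100*(W(-5) + l(-12)) = 100*((1 + (-5)² + 4*(-5)) + (-30 + 6*(-12))) = 100*((1 + 25 - 20) + (-30 - 72)) = 100*(6 - 102) = 100*(-96) = -9600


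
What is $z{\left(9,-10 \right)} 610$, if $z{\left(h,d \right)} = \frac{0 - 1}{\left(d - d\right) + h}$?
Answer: $- \frac{610}{9} \approx -67.778$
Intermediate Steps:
$z{\left(h,d \right)} = - \frac{1}{h}$ ($z{\left(h,d \right)} = - \frac{1}{0 + h} = - \frac{1}{h}$)
$z{\left(9,-10 \right)} 610 = - \frac{1}{9} \cdot 610 = \left(-1\right) \frac{1}{9} \cdot 610 = \left(- \frac{1}{9}\right) 610 = - \frac{610}{9}$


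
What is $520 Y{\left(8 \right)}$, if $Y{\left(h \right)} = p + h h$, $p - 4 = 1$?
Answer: $35880$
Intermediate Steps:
$p = 5$ ($p = 4 + 1 = 5$)
$Y{\left(h \right)} = 5 + h^{2}$ ($Y{\left(h \right)} = 5 + h h = 5 + h^{2}$)
$520 Y{\left(8 \right)} = 520 \left(5 + 8^{2}\right) = 520 \left(5 + 64\right) = 520 \cdot 69 = 35880$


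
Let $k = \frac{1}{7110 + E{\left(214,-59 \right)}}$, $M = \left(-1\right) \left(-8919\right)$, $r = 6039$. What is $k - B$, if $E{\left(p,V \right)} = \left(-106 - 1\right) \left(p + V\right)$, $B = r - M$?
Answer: $\frac{27287999}{9475} \approx 2880.0$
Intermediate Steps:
$M = 8919$
$B = -2880$ ($B = 6039 - 8919 = -2880$)
$E{\left(p,V \right)} = - 107 V - 107 p$ ($E{\left(p,V \right)} = - 107 \left(V + p\right) = - 107 V - 107 p$)
$k = - \frac{1}{9475}$ ($k = \frac{1}{7110 - 16585} = \frac{1}{-9475} = - \frac{1}{9475} \approx -0.00010554$)
$k - B = - \frac{1}{9475} - -2880 = - \frac{1}{9475} + 2880 = \frac{27287999}{9475}$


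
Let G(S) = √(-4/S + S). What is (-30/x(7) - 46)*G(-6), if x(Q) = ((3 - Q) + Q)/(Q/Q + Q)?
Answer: -168*I*√3 ≈ -290.98*I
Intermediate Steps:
x(Q) = 3/(1 + Q)
G(S) = √(S - 4/S)
(-30/x(7) - 46)*G(-6) = (-30/(3/(1 + 7)) - 46)*√(-6 - 4/(-6)) = (-30/(3/8) - 46)*√(-6 - 4*(-⅙)) = (-30/(3*(⅛)) - 46)*√(-6 + ⅔) = (-30/3/8 - 46)*√(-16/3) = (-30*8/3 - 46)*(4*I*√3/3) = (-80 - 46)*(4*I*√3/3) = -168*I*√3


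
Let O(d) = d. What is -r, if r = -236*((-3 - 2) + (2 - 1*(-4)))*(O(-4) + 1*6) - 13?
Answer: 485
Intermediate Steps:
r = -485 (r = -236*((-3 - 2) + (2 - 1*(-4)))*(-4 + 1*6) - 13 = -236*(-5 + (2 + 4))*(-4 + 6) - 13 = -236*(-5 + 6)*2 - 13 = -236*2 - 13 = -472 - 13 = -485)
-r = -1*(-485) = 485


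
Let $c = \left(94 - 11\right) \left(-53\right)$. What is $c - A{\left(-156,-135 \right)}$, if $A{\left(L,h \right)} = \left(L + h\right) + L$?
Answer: $-3952$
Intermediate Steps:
$A{\left(L,h \right)} = h + 2 L$
$c = -4399$ ($c = 83 \left(-53\right) = -4399$)
$c - A{\left(-156,-135 \right)} = -4399 - \left(-135 + 2 \left(-156\right)\right) = -4399 - \left(-135 - 312\right) = -4399 - -447 = -4399 + 447 = -3952$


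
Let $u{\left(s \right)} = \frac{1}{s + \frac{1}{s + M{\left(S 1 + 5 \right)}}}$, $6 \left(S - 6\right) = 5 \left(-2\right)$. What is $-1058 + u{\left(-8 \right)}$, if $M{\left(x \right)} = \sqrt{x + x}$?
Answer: $- \frac{9619390}{9091} + \frac{2 \sqrt{42}}{9091} \approx -1058.1$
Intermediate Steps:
$S = \frac{13}{3}$ ($S = 6 + \frac{5 \left(-2\right)}{6} = 6 + \frac{1}{6} \left(-10\right) = 6 - \frac{5}{3} = \frac{13}{3} \approx 4.3333$)
$M{\left(x \right)} = \sqrt{2} \sqrt{x}$ ($M{\left(x \right)} = \sqrt{2 x} = \sqrt{2} \sqrt{x}$)
$u{\left(s \right)} = \frac{1}{s + \frac{1}{s + \frac{2 \sqrt{42}}{3}}}$ ($u{\left(s \right)} = \frac{1}{s + \frac{1}{s + \sqrt{2} \sqrt{\frac{13}{3} \cdot 1 + 5}}} = \frac{1}{s + \frac{1}{s + \sqrt{2} \sqrt{\frac{13}{3} + 5}}} = \frac{1}{s + \frac{1}{s + \sqrt{2} \sqrt{\frac{28}{3}}}} = \frac{1}{s + \frac{1}{s + \sqrt{2} \frac{2 \sqrt{21}}{3}}} = \frac{1}{s + \frac{1}{s + \frac{2 \sqrt{42}}{3}}}$)
$-1058 + u{\left(-8 \right)} = -1058 + \frac{2 \sqrt{42} + 3 \left(-8\right)}{3 + 3 \left(-8\right)^{2} + 2 \left(-8\right) \sqrt{42}} = -1058 + \frac{2 \sqrt{42} - 24}{3 + 3 \cdot 64 - 16 \sqrt{42}} = -1058 + \frac{-24 + 2 \sqrt{42}}{3 + 192 - 16 \sqrt{42}} = -1058 + \frac{-24 + 2 \sqrt{42}}{195 - 16 \sqrt{42}}$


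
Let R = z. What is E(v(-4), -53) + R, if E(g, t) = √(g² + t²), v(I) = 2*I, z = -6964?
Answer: -6964 + 13*√17 ≈ -6910.4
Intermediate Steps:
R = -6964
E(v(-4), -53) + R = √((2*(-4))² + (-53)²) - 6964 = √((-8)² + 2809) - 6964 = √(64 + 2809) - 6964 = √2873 - 6964 = 13*√17 - 6964 = -6964 + 13*√17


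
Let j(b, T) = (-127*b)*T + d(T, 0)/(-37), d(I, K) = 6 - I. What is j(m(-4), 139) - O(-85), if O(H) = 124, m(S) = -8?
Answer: 5220833/37 ≈ 1.4110e+5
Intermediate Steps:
j(b, T) = -6/37 + T/37 - 127*T*b (j(b, T) = (-127*b)*T + (6 - T)/(-37) = -127*T*b + (6 - T)*(-1/37) = -127*T*b + (-6/37 + T/37) = -6/37 + T/37 - 127*T*b)
j(m(-4), 139) - O(-85) = (-6/37 + (1/37)*139 - 127*139*(-8)) - 1*124 = (-6/37 + 139/37 + 141224) - 124 = 5225421/37 - 124 = 5220833/37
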